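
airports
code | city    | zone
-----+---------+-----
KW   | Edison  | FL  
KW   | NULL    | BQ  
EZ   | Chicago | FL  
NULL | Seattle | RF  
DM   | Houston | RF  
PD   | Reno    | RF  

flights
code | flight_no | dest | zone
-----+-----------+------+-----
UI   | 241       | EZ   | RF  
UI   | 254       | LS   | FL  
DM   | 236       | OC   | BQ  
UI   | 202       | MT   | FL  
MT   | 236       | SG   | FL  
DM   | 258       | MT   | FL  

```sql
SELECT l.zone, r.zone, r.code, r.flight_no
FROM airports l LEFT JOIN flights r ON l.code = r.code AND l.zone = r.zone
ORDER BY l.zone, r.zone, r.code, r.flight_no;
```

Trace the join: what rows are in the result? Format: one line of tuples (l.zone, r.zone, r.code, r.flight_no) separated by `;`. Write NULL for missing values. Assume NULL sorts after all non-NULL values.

LEFT JOIN keeps every row from `airports`; unmatched rows get NULL for `flights`'s columns.
Matching on l.code = r.code AND l.zone = r.zone. A NULL in a compared column never satisfies the condition.
Matched pairs: 0; unmatched l rows kept: 6.

(BQ, NULL, NULL, NULL); (FL, NULL, NULL, NULL); (FL, NULL, NULL, NULL); (RF, NULL, NULL, NULL); (RF, NULL, NULL, NULL); (RF, NULL, NULL, NULL)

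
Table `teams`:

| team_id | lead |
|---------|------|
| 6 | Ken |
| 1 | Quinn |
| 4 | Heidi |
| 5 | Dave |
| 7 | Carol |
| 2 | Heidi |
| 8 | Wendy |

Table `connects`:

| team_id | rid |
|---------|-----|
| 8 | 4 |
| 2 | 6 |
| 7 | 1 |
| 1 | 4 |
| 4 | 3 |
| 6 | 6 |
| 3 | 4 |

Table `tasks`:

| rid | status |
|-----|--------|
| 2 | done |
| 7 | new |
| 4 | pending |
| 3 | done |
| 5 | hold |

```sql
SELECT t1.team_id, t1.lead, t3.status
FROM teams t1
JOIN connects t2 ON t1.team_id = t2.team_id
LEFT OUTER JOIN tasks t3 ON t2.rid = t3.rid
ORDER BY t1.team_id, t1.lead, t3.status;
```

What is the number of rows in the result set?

Step 1 — t1 INNER JOIN t2 on team_id → 6 row(s).
Then LEFT JOIN `tasks t3` on rid: each of those 6 rows is kept; rows whose t2.rid has no match in t3 get NULL for t3's columns.
Result: 6 row(s).

6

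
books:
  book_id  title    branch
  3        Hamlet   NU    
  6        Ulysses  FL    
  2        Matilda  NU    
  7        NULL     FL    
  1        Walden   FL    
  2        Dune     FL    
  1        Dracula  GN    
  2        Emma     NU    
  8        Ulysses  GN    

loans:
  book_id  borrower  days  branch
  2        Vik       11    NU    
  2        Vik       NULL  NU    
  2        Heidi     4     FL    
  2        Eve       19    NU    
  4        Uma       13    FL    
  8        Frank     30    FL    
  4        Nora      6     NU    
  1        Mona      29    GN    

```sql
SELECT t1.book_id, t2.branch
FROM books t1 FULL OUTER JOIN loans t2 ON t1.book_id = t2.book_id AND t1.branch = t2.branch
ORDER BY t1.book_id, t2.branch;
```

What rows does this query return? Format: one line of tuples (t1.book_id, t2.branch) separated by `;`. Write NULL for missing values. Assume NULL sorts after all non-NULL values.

(1, GN); (1, NULL); (2, FL); (2, NU); (2, NU); (2, NU); (2, NU); (2, NU); (2, NU); (3, NULL); (6, NULL); (7, NULL); (8, NULL); (NULL, FL); (NULL, FL); (NULL, NU)

FULL OUTER JOIN keeps every row from both sides; unmatched rows get NULL for the other side's columns.
Matching on t1.book_id = t2.book_id AND t1.branch = t2.branch.
Matched pairs: 8; unmatched t1 rows kept: 5; unmatched t2 rows kept: 3.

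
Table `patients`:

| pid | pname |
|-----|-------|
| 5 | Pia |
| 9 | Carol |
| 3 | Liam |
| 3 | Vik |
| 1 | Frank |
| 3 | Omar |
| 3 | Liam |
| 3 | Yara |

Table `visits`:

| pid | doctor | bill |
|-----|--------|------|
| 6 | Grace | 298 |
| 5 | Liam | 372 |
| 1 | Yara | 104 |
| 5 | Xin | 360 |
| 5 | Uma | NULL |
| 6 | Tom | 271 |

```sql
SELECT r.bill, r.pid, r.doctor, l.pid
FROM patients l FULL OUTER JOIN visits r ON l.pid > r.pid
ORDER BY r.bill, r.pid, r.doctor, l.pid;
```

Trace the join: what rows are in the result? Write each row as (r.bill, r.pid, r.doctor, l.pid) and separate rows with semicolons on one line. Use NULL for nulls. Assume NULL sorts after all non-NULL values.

FULL OUTER JOIN keeps every row from both sides; unmatched rows get NULL for the other side's columns.
Matching on l.pid > r.pid.
- l (pid=5) pairs with 1 row(s) of r.
- l (pid=9) pairs with 6 row(s) of r.
- l (pid=3) pairs with 1 row(s) of r.
- l (pid=3) pairs with 1 row(s) of r.
- l (pid=1) has no partner → padded with NULL.
- l (pid=3) pairs with 1 row(s) of r.
- l (pid=3) pairs with 1 row(s) of r.
- l (pid=3) pairs with 1 row(s) of r.

(104, 1, Yara, 3); (104, 1, Yara, 3); (104, 1, Yara, 3); (104, 1, Yara, 3); (104, 1, Yara, 3); (104, 1, Yara, 5); (104, 1, Yara, 9); (271, 6, Tom, 9); (298, 6, Grace, 9); (360, 5, Xin, 9); (372, 5, Liam, 9); (NULL, 5, Uma, 9); (NULL, NULL, NULL, 1)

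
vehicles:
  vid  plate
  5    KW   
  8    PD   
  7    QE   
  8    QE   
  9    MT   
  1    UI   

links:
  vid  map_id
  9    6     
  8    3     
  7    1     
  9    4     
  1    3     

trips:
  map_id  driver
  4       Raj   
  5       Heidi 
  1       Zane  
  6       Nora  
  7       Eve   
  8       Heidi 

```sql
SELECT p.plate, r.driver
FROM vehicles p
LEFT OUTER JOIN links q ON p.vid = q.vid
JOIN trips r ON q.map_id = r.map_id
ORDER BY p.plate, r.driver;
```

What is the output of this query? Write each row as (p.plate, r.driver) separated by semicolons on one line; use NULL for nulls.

Joins associate left-to-right: vehicles LEFT JOIN links on vid gives 7 intermediate row(s).
Then INNER JOIN `trips r` on map_id: keep only rows whose q.map_id appears in r.

(MT, Nora); (MT, Raj); (QE, Zane)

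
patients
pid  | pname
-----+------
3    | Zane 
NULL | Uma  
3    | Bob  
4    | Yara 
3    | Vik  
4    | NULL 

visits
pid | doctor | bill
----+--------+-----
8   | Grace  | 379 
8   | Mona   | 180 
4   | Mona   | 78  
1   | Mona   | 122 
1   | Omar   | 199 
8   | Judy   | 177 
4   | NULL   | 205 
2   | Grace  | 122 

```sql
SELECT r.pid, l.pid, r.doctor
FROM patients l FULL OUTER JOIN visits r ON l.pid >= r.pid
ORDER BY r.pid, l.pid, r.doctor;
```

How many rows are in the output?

23

FULL OUTER JOIN keeps every row from both sides; unmatched rows get NULL for the other side's columns.
Matching on l.pid >= r.pid. A NULL in a compared column never satisfies the condition.
Matched pairs: 19; unmatched l rows kept: 1; unmatched r rows kept: 3.
Total: 19 matched + 4 padded = 23 rows.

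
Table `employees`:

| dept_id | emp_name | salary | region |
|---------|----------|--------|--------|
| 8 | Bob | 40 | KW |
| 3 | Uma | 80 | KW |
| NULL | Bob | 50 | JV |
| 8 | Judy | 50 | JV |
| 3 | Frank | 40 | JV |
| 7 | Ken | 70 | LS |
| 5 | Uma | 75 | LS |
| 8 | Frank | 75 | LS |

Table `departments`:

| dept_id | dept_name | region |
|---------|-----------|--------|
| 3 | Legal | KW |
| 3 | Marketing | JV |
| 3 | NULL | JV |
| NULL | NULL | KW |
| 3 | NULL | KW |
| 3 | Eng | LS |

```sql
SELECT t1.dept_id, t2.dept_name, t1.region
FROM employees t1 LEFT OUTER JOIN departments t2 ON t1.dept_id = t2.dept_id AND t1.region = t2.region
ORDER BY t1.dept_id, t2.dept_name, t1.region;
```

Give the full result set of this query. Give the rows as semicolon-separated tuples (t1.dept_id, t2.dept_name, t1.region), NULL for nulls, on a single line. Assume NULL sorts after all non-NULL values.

(3, Legal, KW); (3, Marketing, JV); (3, NULL, JV); (3, NULL, KW); (5, NULL, LS); (7, NULL, LS); (8, NULL, JV); (8, NULL, KW); (8, NULL, LS); (NULL, NULL, JV)

LEFT JOIN keeps every row from `employees`; unmatched rows get NULL for `departments`'s columns.
Matching on t1.dept_id = t2.dept_id AND t1.region = t2.region. A NULL in a compared column never satisfies the condition.
- t1 row (dept_id=8, region=KW): no match → kept, t2 columns NULL.
- t1 row (dept_id=3, region=KW): matches 2 t2 row(s) → 2 output row(s).
- t1 row (dept_id=NULL, region=JV): no match → kept, t2 columns NULL.
- t1 row (dept_id=8, region=JV): no match → kept, t2 columns NULL.
- t1 row (dept_id=3, region=JV): matches 2 t2 row(s) → 2 output row(s).
- t1 row (dept_id=7, region=LS): no match → kept, t2 columns NULL.
- t1 row (dept_id=5, region=LS): no match → kept, t2 columns NULL.
- t1 row (dept_id=8, region=LS): no match → kept, t2 columns NULL.
After projecting and ordering:
t1.dept_id | t2.dept_name | t1.region
3 | Legal | KW
3 | Marketing | JV
3 | NULL | JV
3 | NULL | KW
5 | NULL | LS
7 | NULL | LS
8 | NULL | JV
8 | NULL | KW
8 | NULL | LS
NULL | NULL | JV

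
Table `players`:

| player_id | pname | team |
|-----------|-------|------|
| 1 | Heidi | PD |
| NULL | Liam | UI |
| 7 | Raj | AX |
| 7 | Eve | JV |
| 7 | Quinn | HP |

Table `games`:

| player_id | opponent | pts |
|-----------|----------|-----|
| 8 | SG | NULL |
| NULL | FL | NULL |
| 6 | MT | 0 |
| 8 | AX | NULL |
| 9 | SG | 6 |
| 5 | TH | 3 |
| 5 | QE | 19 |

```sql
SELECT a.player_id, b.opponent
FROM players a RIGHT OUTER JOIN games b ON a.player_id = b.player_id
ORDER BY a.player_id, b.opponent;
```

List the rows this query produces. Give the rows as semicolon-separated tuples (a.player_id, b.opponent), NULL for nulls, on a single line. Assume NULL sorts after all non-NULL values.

(NULL, AX); (NULL, FL); (NULL, MT); (NULL, QE); (NULL, SG); (NULL, SG); (NULL, TH)

RIGHT JOIN keeps every row from `games`; unmatched rows get NULL for `players`'s columns.
Matching on a.player_id = b.player_id. A NULL in a compared column never satisfies the condition.
- a[0] player_id=1 → no match.
- a[1] player_id=NULL → no match.
- a[2] player_id=7 → no match.
- a[3] player_id=7 → no match.
- a[4] player_id=7 → no match.
- 7 row(s) from b found no a partner → padded with NULL.
After projecting and ordering:
a.player_id | b.opponent
NULL | AX
NULL | FL
NULL | MT
NULL | QE
NULL | SG
NULL | SG
NULL | TH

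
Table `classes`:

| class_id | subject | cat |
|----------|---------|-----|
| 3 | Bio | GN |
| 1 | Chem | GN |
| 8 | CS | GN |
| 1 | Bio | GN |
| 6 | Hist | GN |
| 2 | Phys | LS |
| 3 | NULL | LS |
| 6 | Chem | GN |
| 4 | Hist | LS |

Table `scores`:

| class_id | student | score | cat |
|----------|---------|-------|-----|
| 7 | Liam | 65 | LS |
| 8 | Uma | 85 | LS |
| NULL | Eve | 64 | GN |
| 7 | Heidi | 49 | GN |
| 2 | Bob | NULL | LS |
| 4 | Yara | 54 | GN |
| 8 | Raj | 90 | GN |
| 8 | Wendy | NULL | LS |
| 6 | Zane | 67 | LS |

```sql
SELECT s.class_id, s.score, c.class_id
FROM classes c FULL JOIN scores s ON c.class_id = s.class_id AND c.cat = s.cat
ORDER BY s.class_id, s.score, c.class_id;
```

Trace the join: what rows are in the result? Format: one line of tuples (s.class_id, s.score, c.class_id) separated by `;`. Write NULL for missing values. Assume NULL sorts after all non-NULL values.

FULL OUTER JOIN keeps every row from both sides; unmatched rows get NULL for the other side's columns.
Matching on c.class_id = s.class_id AND c.cat = s.cat. A NULL in a compared column never satisfies the condition.
- c[0] class_id=3, cat=GN → no match; kept with NULLs on the s side.
- c[1] class_id=1, cat=GN → no match; kept with NULLs on the s side.
- c[2] class_id=8, cat=GN → 1 match(es) in s → 1 row(s).
- c[3] class_id=1, cat=GN → no match; kept with NULLs on the s side.
- c[4] class_id=6, cat=GN → no match; kept with NULLs on the s side.
- c[5] class_id=2, cat=LS → 1 match(es) in s → 1 row(s).
- c[6] class_id=3, cat=LS → no match; kept with NULLs on the s side.
- c[7] class_id=6, cat=GN → no match; kept with NULLs on the s side.
- c[8] class_id=4, cat=LS → no match; kept with NULLs on the s side.
- 7 s row(s) had no c match → kept, c columns NULL.

(2, NULL, 2); (4, 54, NULL); (6, 67, NULL); (7, 49, NULL); (7, 65, NULL); (8, 85, NULL); (8, 90, 8); (8, NULL, NULL); (NULL, 64, NULL); (NULL, NULL, 1); (NULL, NULL, 1); (NULL, NULL, 3); (NULL, NULL, 3); (NULL, NULL, 4); (NULL, NULL, 6); (NULL, NULL, 6)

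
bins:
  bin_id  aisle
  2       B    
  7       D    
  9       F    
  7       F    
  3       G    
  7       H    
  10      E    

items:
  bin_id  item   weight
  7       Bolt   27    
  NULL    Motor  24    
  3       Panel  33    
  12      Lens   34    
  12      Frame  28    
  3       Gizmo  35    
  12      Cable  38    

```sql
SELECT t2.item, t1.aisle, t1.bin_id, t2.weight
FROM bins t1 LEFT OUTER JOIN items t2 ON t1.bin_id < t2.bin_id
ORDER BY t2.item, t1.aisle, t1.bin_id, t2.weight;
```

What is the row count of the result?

LEFT JOIN keeps every row from `bins`; unmatched rows get NULL for `items`'s columns.
Matching on t1.bin_id < t2.bin_id. A NULL in a compared column never satisfies the condition.
- t1[0] bin_id=2 → 6 match(es) in t2 → 6 row(s).
- t1[1] bin_id=7 → 3 match(es) in t2 → 3 row(s).
- t1[2] bin_id=9 → 3 match(es) in t2 → 3 row(s).
- t1[3] bin_id=7 → 3 match(es) in t2 → 3 row(s).
- t1[4] bin_id=3 → 4 match(es) in t2 → 4 row(s).
- t1[5] bin_id=7 → 3 match(es) in t2 → 3 row(s).
- t1[6] bin_id=10 → 3 match(es) in t2 → 3 row(s).
Total: 25 rows.

25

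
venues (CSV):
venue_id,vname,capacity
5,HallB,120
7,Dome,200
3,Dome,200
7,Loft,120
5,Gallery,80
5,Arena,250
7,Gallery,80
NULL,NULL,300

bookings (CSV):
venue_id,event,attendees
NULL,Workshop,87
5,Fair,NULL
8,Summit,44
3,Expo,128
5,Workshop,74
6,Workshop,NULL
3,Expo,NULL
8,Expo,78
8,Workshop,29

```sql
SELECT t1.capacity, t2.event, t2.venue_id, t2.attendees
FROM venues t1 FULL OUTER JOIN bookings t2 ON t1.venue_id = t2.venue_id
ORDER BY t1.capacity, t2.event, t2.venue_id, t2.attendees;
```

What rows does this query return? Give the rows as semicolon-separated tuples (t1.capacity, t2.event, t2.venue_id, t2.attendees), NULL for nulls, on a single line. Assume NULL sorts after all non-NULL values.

(80, Fair, 5, NULL); (80, Workshop, 5, 74); (80, NULL, NULL, NULL); (120, Fair, 5, NULL); (120, Workshop, 5, 74); (120, NULL, NULL, NULL); (200, Expo, 3, 128); (200, Expo, 3, NULL); (200, NULL, NULL, NULL); (250, Fair, 5, NULL); (250, Workshop, 5, 74); (300, NULL, NULL, NULL); (NULL, Expo, 8, 78); (NULL, Summit, 8, 44); (NULL, Workshop, 6, NULL); (NULL, Workshop, 8, 29); (NULL, Workshop, NULL, 87)

FULL OUTER JOIN keeps every row from both sides; unmatched rows get NULL for the other side's columns.
Matching on t1.venue_id = t2.venue_id. A NULL in a compared column never satisfies the condition.
- t1[0] venue_id=5 → 2 match(es) in t2 → 2 row(s).
- t1[1] venue_id=7 → no match; kept with NULLs on the t2 side.
- t1[2] venue_id=3 → 2 match(es) in t2 → 2 row(s).
- t1[3] venue_id=7 → no match; kept with NULLs on the t2 side.
- t1[4] venue_id=5 → 2 match(es) in t2 → 2 row(s).
- t1[5] venue_id=5 → 2 match(es) in t2 → 2 row(s).
- t1[6] venue_id=7 → no match; kept with NULLs on the t2 side.
- t1[7] venue_id=NULL → no match; kept with NULLs on the t2 side.
- 5 row(s) from t2 found no t1 partner → padded with NULL.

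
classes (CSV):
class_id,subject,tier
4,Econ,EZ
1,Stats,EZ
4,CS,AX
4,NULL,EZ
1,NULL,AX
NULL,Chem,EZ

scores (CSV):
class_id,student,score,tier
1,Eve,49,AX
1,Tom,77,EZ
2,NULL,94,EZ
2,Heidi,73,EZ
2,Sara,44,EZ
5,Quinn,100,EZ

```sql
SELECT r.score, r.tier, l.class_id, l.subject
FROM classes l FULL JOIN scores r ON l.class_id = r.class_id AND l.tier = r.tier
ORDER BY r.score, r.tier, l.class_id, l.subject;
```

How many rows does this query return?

FULL OUTER JOIN keeps every row from both sides; unmatched rows get NULL for the other side's columns.
Matching on l.class_id = r.class_id AND l.tier = r.tier. A NULL in a compared column never satisfies the condition.
Matched pairs: 2; unmatched l rows kept: 4; unmatched r rows kept: 4.
Total: 2 matched + 8 padded = 10 rows.

10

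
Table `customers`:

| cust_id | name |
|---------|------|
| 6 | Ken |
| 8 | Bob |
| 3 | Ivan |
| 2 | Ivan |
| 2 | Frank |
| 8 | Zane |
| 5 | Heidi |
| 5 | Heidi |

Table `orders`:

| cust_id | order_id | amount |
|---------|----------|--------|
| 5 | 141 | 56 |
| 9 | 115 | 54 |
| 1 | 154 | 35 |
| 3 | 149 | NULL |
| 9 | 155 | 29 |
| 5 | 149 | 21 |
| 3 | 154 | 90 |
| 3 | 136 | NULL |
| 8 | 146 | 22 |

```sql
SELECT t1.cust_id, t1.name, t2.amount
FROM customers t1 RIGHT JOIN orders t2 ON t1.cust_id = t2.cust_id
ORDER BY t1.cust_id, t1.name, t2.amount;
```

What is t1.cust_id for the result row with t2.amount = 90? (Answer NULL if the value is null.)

RIGHT JOIN keeps every row from `orders`; unmatched rows get NULL for `customers`'s columns.
Matching on t1.cust_id = t2.cust_id.
- cust_id=6: no matching t2 row.
- cust_id=8: 1 matching t2 row(s), so 1 row(s) emitted.
- cust_id=3: 3 matching t2 row(s), so 3 row(s) emitted.
- cust_id=2: no matching t2 row.
- cust_id=2: no matching t2 row.
- cust_id=8: 1 matching t2 row(s), so 1 row(s) emitted.
- cust_id=5: 2 matching t2 row(s), so 2 row(s) emitted.
- cust_id=5: 2 matching t2 row(s), so 2 row(s) emitted.
- 3 row(s) from t2 found no t1 partner → padded with NULL.

3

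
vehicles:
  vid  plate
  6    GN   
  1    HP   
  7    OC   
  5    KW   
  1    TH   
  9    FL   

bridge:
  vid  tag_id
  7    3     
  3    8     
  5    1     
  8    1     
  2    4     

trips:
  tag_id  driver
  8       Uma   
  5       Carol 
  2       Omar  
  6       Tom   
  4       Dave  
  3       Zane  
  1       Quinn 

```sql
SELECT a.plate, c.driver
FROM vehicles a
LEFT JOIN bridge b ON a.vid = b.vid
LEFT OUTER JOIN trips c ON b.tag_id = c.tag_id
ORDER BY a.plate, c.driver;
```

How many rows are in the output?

Step 1 — a LEFT JOIN b on vid → 6 row(s).
Then LEFT JOIN `trips c` on tag_id: each of those 6 rows is kept; rows whose b.tag_id has no match in c get NULL for c's columns.
Result: 6 row(s).

6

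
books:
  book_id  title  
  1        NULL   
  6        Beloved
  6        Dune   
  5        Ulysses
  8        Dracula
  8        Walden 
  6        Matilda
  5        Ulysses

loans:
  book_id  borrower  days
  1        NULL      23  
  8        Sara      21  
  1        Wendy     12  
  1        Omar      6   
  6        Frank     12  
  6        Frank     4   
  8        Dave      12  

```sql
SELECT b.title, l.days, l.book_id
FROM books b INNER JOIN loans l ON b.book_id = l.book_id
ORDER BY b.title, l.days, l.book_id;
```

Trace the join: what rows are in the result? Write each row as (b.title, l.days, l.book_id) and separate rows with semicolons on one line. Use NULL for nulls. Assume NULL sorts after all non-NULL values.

(Beloved, 4, 6); (Beloved, 12, 6); (Dracula, 12, 8); (Dracula, 21, 8); (Dune, 4, 6); (Dune, 12, 6); (Matilda, 4, 6); (Matilda, 12, 6); (Walden, 12, 8); (Walden, 21, 8); (NULL, 6, 1); (NULL, 12, 1); (NULL, 23, 1)

INNER JOIN keeps only pairs where the ON condition holds.
Matching on b.book_id = l.book_id.
Matched pairs: 13.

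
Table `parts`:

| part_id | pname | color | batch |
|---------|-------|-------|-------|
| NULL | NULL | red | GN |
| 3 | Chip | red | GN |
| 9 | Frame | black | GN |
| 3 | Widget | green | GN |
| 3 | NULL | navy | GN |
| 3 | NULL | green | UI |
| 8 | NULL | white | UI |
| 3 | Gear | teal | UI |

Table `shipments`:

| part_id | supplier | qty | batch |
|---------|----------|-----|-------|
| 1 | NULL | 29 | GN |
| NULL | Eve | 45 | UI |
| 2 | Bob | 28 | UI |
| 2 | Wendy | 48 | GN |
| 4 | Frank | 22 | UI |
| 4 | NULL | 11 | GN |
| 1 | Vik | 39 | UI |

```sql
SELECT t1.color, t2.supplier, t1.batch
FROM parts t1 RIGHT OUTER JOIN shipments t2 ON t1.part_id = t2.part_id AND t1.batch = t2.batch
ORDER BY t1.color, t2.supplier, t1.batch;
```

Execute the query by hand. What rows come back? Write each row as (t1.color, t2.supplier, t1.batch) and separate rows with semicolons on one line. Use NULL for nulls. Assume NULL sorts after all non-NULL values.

(NULL, Bob, NULL); (NULL, Eve, NULL); (NULL, Frank, NULL); (NULL, Vik, NULL); (NULL, Wendy, NULL); (NULL, NULL, NULL); (NULL, NULL, NULL)

RIGHT JOIN keeps every row from `shipments`; unmatched rows get NULL for `parts`'s columns.
Matching on t1.part_id = t2.part_id AND t1.batch = t2.batch. A NULL in a compared column never satisfies the condition.
Matched pairs: 0; unmatched t2 rows kept: 7.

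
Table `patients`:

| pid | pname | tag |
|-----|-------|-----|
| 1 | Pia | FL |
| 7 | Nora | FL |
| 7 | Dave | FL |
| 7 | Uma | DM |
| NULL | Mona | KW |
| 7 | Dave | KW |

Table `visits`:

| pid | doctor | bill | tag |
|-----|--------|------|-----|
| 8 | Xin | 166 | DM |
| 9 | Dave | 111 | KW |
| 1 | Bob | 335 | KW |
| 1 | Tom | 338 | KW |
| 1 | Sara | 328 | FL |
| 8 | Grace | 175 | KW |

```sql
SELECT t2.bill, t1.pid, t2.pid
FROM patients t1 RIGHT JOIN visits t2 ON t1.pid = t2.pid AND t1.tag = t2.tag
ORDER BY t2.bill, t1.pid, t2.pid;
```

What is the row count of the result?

6

RIGHT JOIN keeps every row from `visits`; unmatched rows get NULL for `patients`'s columns.
Matching on t1.pid = t2.pid AND t1.tag = t2.tag. A NULL in a compared column never satisfies the condition.
- t1 (pid=1, tag=FL) pairs with 1 row(s) of t2.
- t1 (pid=7, tag=FL) has no partner in t2.
- t1 (pid=7, tag=FL) has no partner in t2.
- t1 (pid=7, tag=DM) has no partner in t2.
- t1 (pid=NULL, tag=KW) has no partner in t2.
- t1 (pid=7, tag=KW) has no partner in t2.
- plus 5 unmatched t2 row(s), each kept with NULL t1 columns.
Total: 1 matched + 5 padded = 6 rows.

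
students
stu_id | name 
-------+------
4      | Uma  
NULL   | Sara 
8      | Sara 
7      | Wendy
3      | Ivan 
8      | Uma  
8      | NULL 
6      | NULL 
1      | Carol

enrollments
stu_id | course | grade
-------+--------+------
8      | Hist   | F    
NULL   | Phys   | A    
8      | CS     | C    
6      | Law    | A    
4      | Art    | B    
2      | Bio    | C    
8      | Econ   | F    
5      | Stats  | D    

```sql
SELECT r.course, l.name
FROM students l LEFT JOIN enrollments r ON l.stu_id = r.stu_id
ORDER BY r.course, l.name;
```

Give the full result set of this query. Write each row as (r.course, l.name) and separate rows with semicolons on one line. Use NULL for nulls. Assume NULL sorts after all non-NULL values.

LEFT JOIN keeps every row from `students`; unmatched rows get NULL for `enrollments`'s columns.
Matching on l.stu_id = r.stu_id. A NULL in a compared column never satisfies the condition.
- l[0] stu_id=4 → 1 match(es) in r → 1 row(s).
- l[1] stu_id=NULL → no match; kept with NULLs on the r side.
- l[2] stu_id=8 → 3 match(es) in r → 3 row(s).
- l[3] stu_id=7 → no match; kept with NULLs on the r side.
- l[4] stu_id=3 → no match; kept with NULLs on the r side.
- l[5] stu_id=8 → 3 match(es) in r → 3 row(s).
- l[6] stu_id=8 → 3 match(es) in r → 3 row(s).
- l[7] stu_id=6 → 1 match(es) in r → 1 row(s).
- l[8] stu_id=1 → no match; kept with NULLs on the r side.

(Art, Uma); (CS, Sara); (CS, Uma); (CS, NULL); (Econ, Sara); (Econ, Uma); (Econ, NULL); (Hist, Sara); (Hist, Uma); (Hist, NULL); (Law, NULL); (NULL, Carol); (NULL, Ivan); (NULL, Sara); (NULL, Wendy)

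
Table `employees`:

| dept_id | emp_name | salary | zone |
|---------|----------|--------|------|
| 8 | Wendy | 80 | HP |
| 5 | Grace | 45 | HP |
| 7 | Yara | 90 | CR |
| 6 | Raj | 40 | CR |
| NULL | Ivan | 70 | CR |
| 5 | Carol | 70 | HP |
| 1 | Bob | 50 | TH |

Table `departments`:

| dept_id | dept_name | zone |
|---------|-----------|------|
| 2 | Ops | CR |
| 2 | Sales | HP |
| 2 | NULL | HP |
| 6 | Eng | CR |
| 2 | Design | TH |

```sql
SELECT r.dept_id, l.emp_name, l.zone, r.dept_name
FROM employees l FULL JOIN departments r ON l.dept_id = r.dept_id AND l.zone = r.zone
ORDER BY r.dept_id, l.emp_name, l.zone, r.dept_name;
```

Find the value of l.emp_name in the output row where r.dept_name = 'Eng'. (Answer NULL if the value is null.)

Raj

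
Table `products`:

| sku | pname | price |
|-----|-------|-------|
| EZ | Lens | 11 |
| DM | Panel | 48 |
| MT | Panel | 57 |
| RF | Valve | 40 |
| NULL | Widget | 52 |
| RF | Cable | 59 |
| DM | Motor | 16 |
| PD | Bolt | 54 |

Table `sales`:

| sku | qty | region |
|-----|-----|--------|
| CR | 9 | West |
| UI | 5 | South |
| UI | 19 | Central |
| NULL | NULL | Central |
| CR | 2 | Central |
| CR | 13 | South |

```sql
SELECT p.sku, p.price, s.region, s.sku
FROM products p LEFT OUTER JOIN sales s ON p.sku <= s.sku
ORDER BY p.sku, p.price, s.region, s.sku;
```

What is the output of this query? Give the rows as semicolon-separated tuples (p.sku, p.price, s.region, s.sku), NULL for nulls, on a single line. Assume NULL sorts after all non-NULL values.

(DM, 16, Central, UI); (DM, 16, South, UI); (DM, 48, Central, UI); (DM, 48, South, UI); (EZ, 11, Central, UI); (EZ, 11, South, UI); (MT, 57, Central, UI); (MT, 57, South, UI); (PD, 54, Central, UI); (PD, 54, South, UI); (RF, 40, Central, UI); (RF, 40, South, UI); (RF, 59, Central, UI); (RF, 59, South, UI); (NULL, 52, NULL, NULL)

LEFT JOIN keeps every row from `products`; unmatched rows get NULL for `sales`'s columns.
Matching on p.sku <= s.sku. A NULL in a compared column never satisfies the condition.
Matched pairs: 14; unmatched p rows kept: 1.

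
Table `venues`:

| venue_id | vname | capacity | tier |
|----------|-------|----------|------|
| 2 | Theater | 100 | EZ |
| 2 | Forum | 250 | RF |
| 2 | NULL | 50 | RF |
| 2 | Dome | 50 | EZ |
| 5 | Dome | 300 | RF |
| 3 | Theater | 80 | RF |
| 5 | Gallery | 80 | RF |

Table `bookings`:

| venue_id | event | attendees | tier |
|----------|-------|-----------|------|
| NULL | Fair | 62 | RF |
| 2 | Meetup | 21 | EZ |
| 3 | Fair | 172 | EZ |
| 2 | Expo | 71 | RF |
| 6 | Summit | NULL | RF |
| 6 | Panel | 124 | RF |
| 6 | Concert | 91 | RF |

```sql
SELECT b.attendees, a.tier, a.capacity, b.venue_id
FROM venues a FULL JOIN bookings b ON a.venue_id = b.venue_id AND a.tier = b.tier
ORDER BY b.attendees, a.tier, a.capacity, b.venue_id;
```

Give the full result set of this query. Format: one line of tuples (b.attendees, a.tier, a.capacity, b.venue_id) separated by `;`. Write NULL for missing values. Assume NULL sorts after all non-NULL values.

(21, EZ, 50, 2); (21, EZ, 100, 2); (62, NULL, NULL, NULL); (71, RF, 50, 2); (71, RF, 250, 2); (91, NULL, NULL, 6); (124, NULL, NULL, 6); (172, NULL, NULL, 3); (NULL, RF, 80, NULL); (NULL, RF, 80, NULL); (NULL, RF, 300, NULL); (NULL, NULL, NULL, 6)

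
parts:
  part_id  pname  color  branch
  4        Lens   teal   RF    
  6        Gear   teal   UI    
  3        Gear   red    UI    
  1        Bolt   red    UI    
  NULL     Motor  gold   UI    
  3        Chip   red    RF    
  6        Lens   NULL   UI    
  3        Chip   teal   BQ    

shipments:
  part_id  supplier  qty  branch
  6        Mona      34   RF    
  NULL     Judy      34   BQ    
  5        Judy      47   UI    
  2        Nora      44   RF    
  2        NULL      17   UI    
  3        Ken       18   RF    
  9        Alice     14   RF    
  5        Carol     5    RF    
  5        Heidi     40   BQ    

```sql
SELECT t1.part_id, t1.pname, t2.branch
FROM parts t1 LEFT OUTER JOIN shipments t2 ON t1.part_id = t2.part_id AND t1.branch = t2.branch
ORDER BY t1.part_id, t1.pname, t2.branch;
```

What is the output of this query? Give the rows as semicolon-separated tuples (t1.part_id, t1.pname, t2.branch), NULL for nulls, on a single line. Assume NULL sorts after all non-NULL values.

LEFT JOIN keeps every row from `parts`; unmatched rows get NULL for `shipments`'s columns.
Matching on t1.part_id = t2.part_id AND t1.branch = t2.branch. A NULL in a compared column never satisfies the condition.
Matched pairs: 1; unmatched t1 rows kept: 7.

(1, Bolt, NULL); (3, Chip, RF); (3, Chip, NULL); (3, Gear, NULL); (4, Lens, NULL); (6, Gear, NULL); (6, Lens, NULL); (NULL, Motor, NULL)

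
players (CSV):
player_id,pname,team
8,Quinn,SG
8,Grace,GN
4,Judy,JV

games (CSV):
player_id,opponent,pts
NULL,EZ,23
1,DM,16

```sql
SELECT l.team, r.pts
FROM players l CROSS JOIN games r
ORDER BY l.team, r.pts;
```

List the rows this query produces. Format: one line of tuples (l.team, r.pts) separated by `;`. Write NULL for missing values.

(GN, 16); (GN, 23); (JV, 16); (JV, 23); (SG, 16); (SG, 23)

CROSS JOIN pairs every row of `players` with every row of `games`: 3 × 2 = 6 rows.
After projecting and ordering:
l.team | r.pts
GN | 16
GN | 23
JV | 16
JV | 23
SG | 16
SG | 23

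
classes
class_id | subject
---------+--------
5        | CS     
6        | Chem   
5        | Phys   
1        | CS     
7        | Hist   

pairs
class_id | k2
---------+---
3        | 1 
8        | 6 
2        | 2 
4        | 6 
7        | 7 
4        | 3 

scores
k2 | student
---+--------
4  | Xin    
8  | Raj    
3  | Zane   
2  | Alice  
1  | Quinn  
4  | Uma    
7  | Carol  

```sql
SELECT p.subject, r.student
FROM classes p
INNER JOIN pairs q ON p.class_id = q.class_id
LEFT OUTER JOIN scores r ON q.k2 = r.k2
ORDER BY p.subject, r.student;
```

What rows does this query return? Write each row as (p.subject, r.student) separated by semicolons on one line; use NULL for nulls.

Evaluate left to right. First `classes p INNER JOIN pairs q` on class_id: 1 row(s).
Then LEFT JOIN `scores r` on k2: each of those 1 rows is kept; rows whose q.k2 has no match in r get NULL for r's columns.

(Hist, Carol)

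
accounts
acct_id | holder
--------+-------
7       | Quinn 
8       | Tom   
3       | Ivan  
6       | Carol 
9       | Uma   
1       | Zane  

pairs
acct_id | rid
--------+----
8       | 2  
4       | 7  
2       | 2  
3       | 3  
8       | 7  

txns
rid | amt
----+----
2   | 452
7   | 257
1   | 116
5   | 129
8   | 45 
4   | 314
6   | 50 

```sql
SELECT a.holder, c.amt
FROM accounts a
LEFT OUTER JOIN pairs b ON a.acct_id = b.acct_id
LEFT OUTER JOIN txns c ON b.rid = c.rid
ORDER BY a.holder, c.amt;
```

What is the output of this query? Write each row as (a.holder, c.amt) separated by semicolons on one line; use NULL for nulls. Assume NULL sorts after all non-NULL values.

Step 1 — a LEFT JOIN b on acct_id → 7 row(s).
Then LEFT JOIN `txns c` on rid: each of those 7 rows is kept; rows whose b.rid has no match in c get NULL for c's columns.

(Carol, NULL); (Ivan, NULL); (Quinn, NULL); (Tom, 257); (Tom, 452); (Uma, NULL); (Zane, NULL)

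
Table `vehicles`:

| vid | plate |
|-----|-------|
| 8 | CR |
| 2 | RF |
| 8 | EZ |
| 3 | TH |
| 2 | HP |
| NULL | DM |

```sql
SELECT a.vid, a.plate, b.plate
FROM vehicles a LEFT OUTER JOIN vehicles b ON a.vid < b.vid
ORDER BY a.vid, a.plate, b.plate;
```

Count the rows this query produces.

LEFT JOIN keeps every row from `vehicles a`; unmatched rows get NULL for `vehicles b`'s columns.
Matching on a.vid < b.vid. A NULL in a compared column never satisfies the condition.
- vid=8: no b row matches, row kept with b columns NULL.
- vid=2: 3 matching b row(s), so 3 row(s) emitted.
- vid=8: no b row matches, row kept with b columns NULL.
- vid=3: 2 matching b row(s), so 2 row(s) emitted.
- vid=2: 3 matching b row(s), so 3 row(s) emitted.
- vid=NULL: no b row matches, row kept with b columns NULL.
Total: 8 matched + 3 padded = 11 rows.

11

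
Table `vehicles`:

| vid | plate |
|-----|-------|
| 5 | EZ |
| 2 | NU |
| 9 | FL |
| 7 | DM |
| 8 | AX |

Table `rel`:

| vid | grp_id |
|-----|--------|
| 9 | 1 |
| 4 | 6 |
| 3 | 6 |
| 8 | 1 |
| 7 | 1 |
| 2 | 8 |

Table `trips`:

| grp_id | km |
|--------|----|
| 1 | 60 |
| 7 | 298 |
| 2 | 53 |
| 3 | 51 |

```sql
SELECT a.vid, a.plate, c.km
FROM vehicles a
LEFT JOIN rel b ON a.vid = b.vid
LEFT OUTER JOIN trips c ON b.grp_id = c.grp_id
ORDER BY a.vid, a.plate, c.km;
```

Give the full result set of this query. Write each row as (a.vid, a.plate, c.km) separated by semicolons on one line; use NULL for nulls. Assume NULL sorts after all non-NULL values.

Joins associate left-to-right: vehicles LEFT JOIN rel on vid gives 5 intermediate row(s).
Then LEFT JOIN `trips c` on grp_id: each of those 5 rows is kept; rows whose b.grp_id has no match in c get NULL for c's columns.

(2, NU, NULL); (5, EZ, NULL); (7, DM, 60); (8, AX, 60); (9, FL, 60)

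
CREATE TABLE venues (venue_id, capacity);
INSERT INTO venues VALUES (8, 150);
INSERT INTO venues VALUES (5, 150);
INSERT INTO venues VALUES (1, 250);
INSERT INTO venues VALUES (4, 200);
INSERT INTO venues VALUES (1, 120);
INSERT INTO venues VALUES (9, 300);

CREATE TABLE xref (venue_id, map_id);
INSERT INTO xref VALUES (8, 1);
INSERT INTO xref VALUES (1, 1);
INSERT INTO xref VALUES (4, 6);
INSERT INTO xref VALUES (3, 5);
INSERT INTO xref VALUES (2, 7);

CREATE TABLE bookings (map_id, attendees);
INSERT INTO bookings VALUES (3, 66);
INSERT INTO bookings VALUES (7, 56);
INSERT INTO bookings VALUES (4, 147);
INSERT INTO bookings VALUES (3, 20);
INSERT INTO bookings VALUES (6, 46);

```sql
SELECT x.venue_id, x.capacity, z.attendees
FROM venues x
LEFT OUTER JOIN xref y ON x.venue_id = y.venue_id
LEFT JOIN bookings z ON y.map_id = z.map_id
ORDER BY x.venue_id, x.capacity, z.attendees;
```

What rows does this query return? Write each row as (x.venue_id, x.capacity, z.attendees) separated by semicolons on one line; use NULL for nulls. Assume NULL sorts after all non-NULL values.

Step 1 — x LEFT JOIN y on venue_id → 6 row(s).
Then LEFT JOIN `bookings z` on map_id: each of those 6 rows is kept; rows whose y.map_id has no match in z get NULL for z's columns.

(1, 120, NULL); (1, 250, NULL); (4, 200, 46); (5, 150, NULL); (8, 150, NULL); (9, 300, NULL)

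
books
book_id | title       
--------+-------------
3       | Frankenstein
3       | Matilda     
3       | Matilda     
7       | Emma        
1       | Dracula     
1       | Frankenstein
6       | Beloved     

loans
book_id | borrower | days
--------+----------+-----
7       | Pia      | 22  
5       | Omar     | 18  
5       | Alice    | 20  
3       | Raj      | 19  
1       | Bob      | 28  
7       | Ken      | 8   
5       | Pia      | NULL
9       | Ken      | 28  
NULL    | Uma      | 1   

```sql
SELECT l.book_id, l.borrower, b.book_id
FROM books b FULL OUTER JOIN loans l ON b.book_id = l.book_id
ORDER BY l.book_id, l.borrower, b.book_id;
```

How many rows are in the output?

13

FULL OUTER JOIN keeps every row from both sides; unmatched rows get NULL for the other side's columns.
Matching on b.book_id = l.book_id. A NULL in a compared column never satisfies the condition.
Matched pairs: 7; unmatched b rows kept: 1; unmatched l rows kept: 5.
Total: 7 matched + 6 padded = 13 rows.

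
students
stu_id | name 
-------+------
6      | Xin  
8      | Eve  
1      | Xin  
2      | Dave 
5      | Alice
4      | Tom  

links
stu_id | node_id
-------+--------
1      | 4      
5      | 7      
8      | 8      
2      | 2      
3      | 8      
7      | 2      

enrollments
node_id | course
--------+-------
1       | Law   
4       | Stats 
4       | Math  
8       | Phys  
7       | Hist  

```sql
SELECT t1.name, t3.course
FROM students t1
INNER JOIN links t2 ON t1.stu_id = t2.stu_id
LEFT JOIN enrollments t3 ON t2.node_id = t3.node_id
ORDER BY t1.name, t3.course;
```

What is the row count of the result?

5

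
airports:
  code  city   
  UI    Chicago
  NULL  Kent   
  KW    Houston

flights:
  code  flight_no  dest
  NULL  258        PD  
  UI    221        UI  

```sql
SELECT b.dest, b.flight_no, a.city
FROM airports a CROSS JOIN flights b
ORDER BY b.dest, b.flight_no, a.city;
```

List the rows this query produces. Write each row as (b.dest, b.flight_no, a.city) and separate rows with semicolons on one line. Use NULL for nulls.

(PD, 258, Chicago); (PD, 258, Houston); (PD, 258, Kent); (UI, 221, Chicago); (UI, 221, Houston); (UI, 221, Kent)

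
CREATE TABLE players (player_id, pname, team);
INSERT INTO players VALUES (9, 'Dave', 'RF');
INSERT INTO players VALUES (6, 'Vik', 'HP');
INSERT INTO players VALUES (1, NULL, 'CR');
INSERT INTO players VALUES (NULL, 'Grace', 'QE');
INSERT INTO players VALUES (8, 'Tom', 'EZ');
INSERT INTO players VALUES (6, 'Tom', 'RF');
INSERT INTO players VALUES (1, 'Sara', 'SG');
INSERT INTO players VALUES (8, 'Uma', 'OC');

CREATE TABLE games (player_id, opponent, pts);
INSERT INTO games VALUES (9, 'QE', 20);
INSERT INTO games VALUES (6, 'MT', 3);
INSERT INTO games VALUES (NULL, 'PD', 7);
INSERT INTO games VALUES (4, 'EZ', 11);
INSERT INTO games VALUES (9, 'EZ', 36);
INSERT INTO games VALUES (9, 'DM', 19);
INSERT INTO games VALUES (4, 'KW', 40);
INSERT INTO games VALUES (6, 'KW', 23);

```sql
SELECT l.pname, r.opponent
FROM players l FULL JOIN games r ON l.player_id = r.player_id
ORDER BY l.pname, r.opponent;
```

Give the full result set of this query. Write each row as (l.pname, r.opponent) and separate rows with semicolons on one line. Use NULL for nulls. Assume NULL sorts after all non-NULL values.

FULL OUTER JOIN keeps every row from both sides; unmatched rows get NULL for the other side's columns.
Matching on l.player_id = r.player_id. A NULL in a compared column never satisfies the condition.
- l[0] player_id=9 → 3 match(es) in r → 3 row(s).
- l[1] player_id=6 → 2 match(es) in r → 2 row(s).
- l[2] player_id=1 → no match; kept with NULLs on the r side.
- l[3] player_id=NULL → no match; kept with NULLs on the r side.
- l[4] player_id=8 → no match; kept with NULLs on the r side.
- l[5] player_id=6 → 2 match(es) in r → 2 row(s).
- l[6] player_id=1 → no match; kept with NULLs on the r side.
- l[7] player_id=8 → no match; kept with NULLs on the r side.
- 3 row(s) from r found no l partner → padded with NULL.

(Dave, DM); (Dave, EZ); (Dave, QE); (Grace, NULL); (Sara, NULL); (Tom, KW); (Tom, MT); (Tom, NULL); (Uma, NULL); (Vik, KW); (Vik, MT); (NULL, EZ); (NULL, KW); (NULL, PD); (NULL, NULL)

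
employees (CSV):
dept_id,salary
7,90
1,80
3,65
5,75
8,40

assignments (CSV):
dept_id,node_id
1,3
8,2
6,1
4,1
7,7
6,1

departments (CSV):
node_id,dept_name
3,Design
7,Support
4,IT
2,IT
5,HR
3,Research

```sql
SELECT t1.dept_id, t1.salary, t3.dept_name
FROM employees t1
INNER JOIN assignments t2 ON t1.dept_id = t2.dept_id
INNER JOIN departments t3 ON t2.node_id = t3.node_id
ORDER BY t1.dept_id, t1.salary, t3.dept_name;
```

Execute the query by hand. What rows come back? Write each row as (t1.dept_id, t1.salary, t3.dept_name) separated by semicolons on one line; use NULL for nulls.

(1, 80, Design); (1, 80, Research); (7, 90, Support); (8, 40, IT)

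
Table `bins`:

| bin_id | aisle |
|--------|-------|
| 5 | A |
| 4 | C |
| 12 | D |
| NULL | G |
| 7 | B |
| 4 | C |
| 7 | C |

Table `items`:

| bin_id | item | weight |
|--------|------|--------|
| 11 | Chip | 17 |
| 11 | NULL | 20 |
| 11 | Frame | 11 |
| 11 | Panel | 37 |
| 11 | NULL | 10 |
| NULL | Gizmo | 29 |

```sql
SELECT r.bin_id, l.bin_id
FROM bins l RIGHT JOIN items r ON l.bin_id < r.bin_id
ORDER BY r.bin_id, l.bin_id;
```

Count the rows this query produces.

26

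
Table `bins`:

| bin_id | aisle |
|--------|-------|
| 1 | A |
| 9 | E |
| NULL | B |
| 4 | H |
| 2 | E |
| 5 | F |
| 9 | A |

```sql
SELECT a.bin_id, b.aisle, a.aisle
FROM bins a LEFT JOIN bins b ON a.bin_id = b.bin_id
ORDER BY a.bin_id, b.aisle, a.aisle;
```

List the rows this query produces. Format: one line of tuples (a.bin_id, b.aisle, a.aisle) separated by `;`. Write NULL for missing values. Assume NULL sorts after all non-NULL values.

LEFT JOIN keeps every row from `bins a`; unmatched rows get NULL for `bins b`'s columns.
Matching on a.bin_id = b.bin_id. A NULL in a compared column never satisfies the condition.
Matched pairs: 8; unmatched a rows kept: 1.

(1, A, A); (2, E, E); (4, H, H); (5, F, F); (9, A, A); (9, A, E); (9, E, A); (9, E, E); (NULL, NULL, B)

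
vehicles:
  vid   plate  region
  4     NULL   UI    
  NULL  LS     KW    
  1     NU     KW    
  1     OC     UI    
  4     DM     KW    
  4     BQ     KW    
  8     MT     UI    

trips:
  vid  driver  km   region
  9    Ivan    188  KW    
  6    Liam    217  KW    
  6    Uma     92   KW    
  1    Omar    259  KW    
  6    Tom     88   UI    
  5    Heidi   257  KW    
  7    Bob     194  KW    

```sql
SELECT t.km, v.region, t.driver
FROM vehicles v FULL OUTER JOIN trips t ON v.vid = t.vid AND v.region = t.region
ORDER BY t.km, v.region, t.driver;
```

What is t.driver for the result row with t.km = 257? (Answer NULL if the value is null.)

Heidi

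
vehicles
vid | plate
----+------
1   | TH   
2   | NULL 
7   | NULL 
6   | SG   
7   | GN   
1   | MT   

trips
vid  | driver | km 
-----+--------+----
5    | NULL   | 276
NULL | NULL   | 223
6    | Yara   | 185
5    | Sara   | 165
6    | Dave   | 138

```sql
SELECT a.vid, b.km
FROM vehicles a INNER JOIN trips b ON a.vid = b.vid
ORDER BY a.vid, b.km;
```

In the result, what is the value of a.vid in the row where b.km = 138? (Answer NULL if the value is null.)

INNER JOIN keeps only pairs where the ON condition holds.
Matching on a.vid = b.vid. A NULL in a compared column never satisfies the condition.
- a[0] vid=1 → no match; dropped.
- a[1] vid=2 → no match; dropped.
- a[2] vid=7 → no match; dropped.
- a[3] vid=6 → 2 match(es) in b → 2 row(s).
- a[4] vid=7 → no match; dropped.
- a[5] vid=1 → no match; dropped.

6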